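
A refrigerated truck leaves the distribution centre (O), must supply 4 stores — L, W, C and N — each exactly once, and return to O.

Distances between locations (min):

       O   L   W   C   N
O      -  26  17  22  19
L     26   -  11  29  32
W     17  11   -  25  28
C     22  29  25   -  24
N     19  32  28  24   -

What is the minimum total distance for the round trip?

With 4 stops there are 4!/2 = 12 distinct round trips (a route and its reverse cost the same).
O → L → W → C → N → O: 26+11+25+24+19 = 105
O → L → W → N → C → O: 26+11+28+24+22 = 111
O → L → C → W → N → O: 26+29+25+28+19 = 127
O → L → C → N → W → O: 26+29+24+28+17 = 124
O → L → N → W → C → O: 26+32+28+25+22 = 133
O → L → N → C → W → O: 26+32+24+25+17 = 124
O → W → L → C → N → O: 17+11+29+24+19 = 100
O → W → L → N → C → O: 17+11+32+24+22 = 106
O → W → C → L → N → O: 17+25+29+32+19 = 122
O → W → N → L → C → O: 17+28+32+29+22 = 128
O → C → L → W → N → O: 22+29+11+28+19 = 109
O → C → W → L → N → O: 22+25+11+32+19 = 109
The minimum is 100.
One optimal route: O → W → L → C → N → O (or its reverse).

Minimum total distance: 100 min.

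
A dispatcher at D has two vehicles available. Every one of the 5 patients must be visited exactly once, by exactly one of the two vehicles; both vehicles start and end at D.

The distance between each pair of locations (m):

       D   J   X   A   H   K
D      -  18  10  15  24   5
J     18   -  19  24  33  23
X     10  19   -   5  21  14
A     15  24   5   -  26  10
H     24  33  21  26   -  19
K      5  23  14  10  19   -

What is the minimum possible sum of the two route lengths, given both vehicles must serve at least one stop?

Check every non-empty split of the stops between the two vehicles; for each half take its own optimal tour:
  {J} + {X, A, H, K}: 36 + 65 = 101
  {X} + {J, A, H, K}: 20 + 92 = 112
  {J, X} + {A, H, K}: 47 + 65 = 112
  {A} + {J, X, H, K}: 30 + 82 = 112
  {J, A} + {X, H, K}: 57 + 55 = 112
  {X, A} + {J, H, K}: 30 + 75 = 105
  … (15 splits in total)
Best: vehicle 1 D → J → D = 36; vehicle 2 D → X → A → H → K → D = 65; combined 101.

101 m — the smallest possible combined total.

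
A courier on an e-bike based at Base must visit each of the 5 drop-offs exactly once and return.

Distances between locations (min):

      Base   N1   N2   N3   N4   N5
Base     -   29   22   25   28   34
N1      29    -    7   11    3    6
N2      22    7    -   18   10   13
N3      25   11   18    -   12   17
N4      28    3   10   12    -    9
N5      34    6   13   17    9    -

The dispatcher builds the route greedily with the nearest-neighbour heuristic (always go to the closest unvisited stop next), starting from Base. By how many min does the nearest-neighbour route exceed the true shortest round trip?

2 min longer than the optimal tour.

From Base: N2=22, N3=25, N4=28, N1=29, N5=34 → choose N2 (22).
From N2: N1=7, N4=10, N5=13, N3=18 → choose N1 (7).
From N1: N4=3, N5=6, N3=11 → choose N4 (3).
From N4: N5=9, N3=12 → choose N5 (9).
From N5: N3=17 → choose N3 (17).
NN route Base → N2 → N1 → N4 → N5 → N3 → Base costs 83.
Optimal: Base → N2 → N1 → N5 → N4 → N3 → Base costs 81 (by enumerating all 60 distinct tours).
Excess = 83 − 81 = 2.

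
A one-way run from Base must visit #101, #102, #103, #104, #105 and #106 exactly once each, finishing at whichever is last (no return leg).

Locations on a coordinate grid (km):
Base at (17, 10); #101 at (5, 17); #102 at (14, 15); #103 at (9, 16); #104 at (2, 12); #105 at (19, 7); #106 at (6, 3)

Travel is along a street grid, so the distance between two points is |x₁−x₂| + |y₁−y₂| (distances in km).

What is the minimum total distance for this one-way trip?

There are 6! = 720 possible orderings.
Base → #101 → #102 → #103 → #104 → #105 → #106: 19+11+6+11+22+17 = 86
Base → #101 → #102 → #103 → #104 → #106 → #105: 19+11+6+11+13+17 = 77
Base → #101 → #102 → #103 → #105 → #104 → #106: 19+11+6+19+22+13 = 90
Base → #101 → #102 → #103 → #105 → #106 → #104: 19+11+6+19+17+13 = 85
Base → #101 → #102 → #103 → #106 → #104 → #105: 19+11+6+16+13+22 = 87
Base → #101 → #102 → #103 → #106 → #105 → #104: 19+11+6+16+17+22 = 91
Base → #101 → #102 → #104 → #103 → #105 → #106: 19+11+15+11+19+17 = 92
Base → #101 → #102 → #104 → #103 → #106 → #105: 19+11+15+11+16+17 = 89
… (712 more)
Base → #105 → #102 → #103 → #101 → #104 → #106: 5+13+6+5+8+13 = 50  ← best
The minimum is 50.
One shortest path: Base → #105 → #102 → #103 → #101 → #104 → #106.

50 km — the minimum one-way total.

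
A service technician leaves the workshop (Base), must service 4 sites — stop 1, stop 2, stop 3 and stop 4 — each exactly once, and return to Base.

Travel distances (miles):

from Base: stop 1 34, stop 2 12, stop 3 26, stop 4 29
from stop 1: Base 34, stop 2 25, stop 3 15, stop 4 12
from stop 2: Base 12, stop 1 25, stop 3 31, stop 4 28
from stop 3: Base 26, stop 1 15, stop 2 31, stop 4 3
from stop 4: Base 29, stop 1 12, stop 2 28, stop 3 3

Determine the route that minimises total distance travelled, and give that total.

Minimum total distance: 78 miles.

Base-stop 1-stop 2-stop 3-stop 4-Base: 34+25+31+3+29 = 122
Base-stop 1-stop 2-stop 4-stop 3-Base: 34+25+28+3+26 = 116
Base-stop 1-stop 3-stop 2-stop 4-Base: 34+15+31+28+29 = 137
Base-stop 1-stop 3-stop 4-stop 2-Base: 34+15+3+28+12 = 92
Base-stop 1-stop 4-stop 2-stop 3-Base: 34+12+28+31+26 = 131
Base-stop 1-stop 4-stop 3-stop 2-Base: 34+12+3+31+12 = 92
Base-stop 2-stop 1-stop 3-stop 4-Base: 12+25+15+3+29 = 84
Base-stop 2-stop 1-stop 4-stop 3-Base: 12+25+12+3+26 = 78
Base-stop 2-stop 3-stop 1-stop 4-Base: 12+31+15+12+29 = 99
Base-stop 2-stop 4-stop 1-stop 3-Base: 12+28+12+15+26 = 93
Base-stop 3-stop 1-stop 2-stop 4-Base: 26+15+25+28+29 = 123
Base-stop 3-stop 2-stop 1-stop 4-Base: 26+31+25+12+29 = 123
The minimum is 78.
One optimal route: Base → stop 2 → stop 1 → stop 4 → stop 3 → Base (or its reverse).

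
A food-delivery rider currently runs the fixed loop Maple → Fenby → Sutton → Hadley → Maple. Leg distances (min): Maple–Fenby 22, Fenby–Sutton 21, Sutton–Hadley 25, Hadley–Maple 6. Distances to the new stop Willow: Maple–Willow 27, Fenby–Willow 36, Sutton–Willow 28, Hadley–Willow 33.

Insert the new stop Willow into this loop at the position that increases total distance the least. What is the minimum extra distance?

Minimum extra distance: 36 min, inserting Willow between Sutton and Hadley.

Insertion cost between consecutive stops i–j is d(i,Willow) + d(Willow,j) − d(i,j):
  between Maple and Fenby: 27 + 36 − 22 = 41
  between Fenby and Sutton: 36 + 28 − 21 = 43
  between Sutton and Hadley: 28 + 33 − 25 = 36
  between Hadley and Maple: 33 + 27 − 6 = 54
Cheapest insertion is between Sutton and Hadley, adding 36.
New total = 74 + 36 = 110.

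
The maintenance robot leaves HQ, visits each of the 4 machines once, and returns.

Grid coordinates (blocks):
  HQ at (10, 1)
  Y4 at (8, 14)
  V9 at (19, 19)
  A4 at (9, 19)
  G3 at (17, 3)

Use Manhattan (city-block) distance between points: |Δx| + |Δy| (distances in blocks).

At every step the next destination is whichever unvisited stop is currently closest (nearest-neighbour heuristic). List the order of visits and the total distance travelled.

Nearest-neighbour total = 58 blocks; route HQ → G3 → V9 → A4 → Y4 → HQ.

At HQ the remaining stops are G3 9, Y4 15, A4 19, V9 27; go to G3.
At G3 the remaining stops are V9 18, Y4 20, A4 24; go to V9.
At V9 the remaining stops are A4 10, Y4 16; go to A4.
At A4 the remaining stops are Y4 6; go to Y4.
Return Y4→HQ: 15.
Total = 9 + 18 + 10 + 6 + 15 = 58.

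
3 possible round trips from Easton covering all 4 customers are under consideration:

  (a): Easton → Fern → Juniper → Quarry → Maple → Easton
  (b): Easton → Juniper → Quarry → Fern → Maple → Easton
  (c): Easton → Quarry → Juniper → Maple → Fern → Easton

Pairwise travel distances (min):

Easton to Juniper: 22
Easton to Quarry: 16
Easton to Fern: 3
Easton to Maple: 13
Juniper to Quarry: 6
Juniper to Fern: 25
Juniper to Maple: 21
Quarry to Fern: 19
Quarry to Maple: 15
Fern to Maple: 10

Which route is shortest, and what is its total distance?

Shortest is (c), total 56 min.

(a): 3 + 25 + 6 + 15 + 13 = 62
(b): 22 + 6 + 19 + 10 + 13 = 70
(c): 16 + 6 + 21 + 10 + 3 = 56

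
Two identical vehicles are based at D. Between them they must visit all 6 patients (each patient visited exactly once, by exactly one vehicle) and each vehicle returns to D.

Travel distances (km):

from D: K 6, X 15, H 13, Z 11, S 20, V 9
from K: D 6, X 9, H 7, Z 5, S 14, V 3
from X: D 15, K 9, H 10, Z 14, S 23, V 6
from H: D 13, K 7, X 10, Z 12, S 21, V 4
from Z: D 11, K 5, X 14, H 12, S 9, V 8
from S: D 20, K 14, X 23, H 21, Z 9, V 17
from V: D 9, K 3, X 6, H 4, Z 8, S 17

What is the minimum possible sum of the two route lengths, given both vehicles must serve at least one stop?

Try each way of splitting the stops between the two vehicles (each non-empty) and, for each split, find the best tour for each vehicle:
  {K} + {X, H, Z, S, V}: 12 + 66 = 78
  {X} + {K, H, Z, S, V}: 30 + 54 = 84
  {K, X} + {H, Z, S, V}: 30 + 54 = 84
  {H} + {K, X, Z, S, V}: 26 + 58 = 84
  {K, H} + {X, Z, S, V}: 26 + 58 = 84
  {X, H} + {K, Z, S, V}: 38 + 46 = 84
  … (31 splits in total)
Best: vehicle 1 D → K → D = 12; vehicle 2 D → X → H → V → Z → S → D = 66; combined 78.

Minimum combined distance: 78 km.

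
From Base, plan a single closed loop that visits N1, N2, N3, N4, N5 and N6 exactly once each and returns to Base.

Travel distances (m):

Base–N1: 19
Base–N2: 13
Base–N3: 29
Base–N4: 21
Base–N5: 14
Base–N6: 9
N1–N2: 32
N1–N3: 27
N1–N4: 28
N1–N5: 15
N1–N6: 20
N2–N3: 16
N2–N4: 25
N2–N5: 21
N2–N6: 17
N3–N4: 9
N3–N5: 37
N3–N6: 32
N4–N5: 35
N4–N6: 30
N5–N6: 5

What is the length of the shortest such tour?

With 6 stops there are 6!/2 = 360 distinct round trips (a route and its reverse cost the same).
Base → N1 → N2 → N3 → N4 → N5 → N6 → Base: 19+32+16+9+35+5+9 = 125
Base → N1 → N2 → N3 → N4 → N6 → N5 → Base: 19+32+16+9+30+5+14 = 125
Base → N1 → N2 → N3 → N5 → N4 → N6 → Base: 19+32+16+37+35+30+9 = 178
Base → N1 → N2 → N3 → N5 → N6 → N4 → Base: 19+32+16+37+5+30+21 = 160
Base → N1 → N2 → N3 → N6 → N4 → N5 → Base: 19+32+16+32+30+35+14 = 178
Base → N1 → N2 → N3 → N6 → N5 → N4 → Base: 19+32+16+32+5+35+21 = 160
Base → N1 → N2 → N4 → N3 → N5 → N6 → Base: 19+32+25+9+37+5+9 = 136
Base → N1 → N2 → N4 → N3 → N6 → N5 → Base: 19+32+25+9+32+5+14 = 136
… (352 more)
Base → N2 → N3 → N4 → N1 → N5 → N6 → Base: 13+16+9+28+15+5+9 = 95  ← best
The minimum is 95.
One optimal route: Base → N2 → N3 → N4 → N1 → N5 → N6 → Base (or its reverse).

Shortest round trip = 95 m.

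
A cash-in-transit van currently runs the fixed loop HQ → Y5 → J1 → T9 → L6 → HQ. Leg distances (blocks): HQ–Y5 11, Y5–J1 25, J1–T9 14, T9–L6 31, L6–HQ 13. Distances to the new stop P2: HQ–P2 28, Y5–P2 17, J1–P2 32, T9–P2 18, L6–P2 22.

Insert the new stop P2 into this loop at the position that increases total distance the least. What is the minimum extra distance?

Adding 9 blocks by placing P2 on the T9–L6 leg.

Insertion cost between consecutive stops i–j is d(i,P2) + d(P2,j) − d(i,j):
  between HQ and Y5: 28 + 17 − 11 = 34
  between Y5 and J1: 17 + 32 − 25 = 24
  between J1 and T9: 32 + 18 − 14 = 36
  between T9 and L6: 18 + 22 − 31 = 9
  between L6 and HQ: 22 + 28 − 13 = 37
Cheapest insertion is between T9 and L6, adding 9.
New total = 94 + 9 = 103.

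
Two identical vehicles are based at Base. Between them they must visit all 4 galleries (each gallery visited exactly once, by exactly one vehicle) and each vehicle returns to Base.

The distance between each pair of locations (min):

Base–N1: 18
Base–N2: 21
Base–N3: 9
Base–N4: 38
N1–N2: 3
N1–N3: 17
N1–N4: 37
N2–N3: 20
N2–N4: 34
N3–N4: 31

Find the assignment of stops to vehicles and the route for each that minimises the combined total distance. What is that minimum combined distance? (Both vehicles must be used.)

Minimum combined distance: 111 min.

There are 2^3 − 1 = 7 ways to divide the 4 stops into two non-empty groups. For each, the best each vehicle can do is its own shortest tour through its group:
  {N1} + {N2, N3, N4}: 36 + 95 = 131
  {N2} + {N1, N3, N4}: 42 + 95 = 137
  {N1, N2} + {N3, N4}: 42 + 78 = 120
  {N3} + {N1, N2, N4}: 18 + 93 = 111
  {N1, N3} + {N2, N4}: 44 + 93 = 137
  {N2, N3} + {N1, N4}: 50 + 93 = 143
  … (7 splits in total)
Best: vehicle 1 Base → N3 → Base = 18; vehicle 2 Base → N1 → N2 → N4 → Base = 93; combined 111.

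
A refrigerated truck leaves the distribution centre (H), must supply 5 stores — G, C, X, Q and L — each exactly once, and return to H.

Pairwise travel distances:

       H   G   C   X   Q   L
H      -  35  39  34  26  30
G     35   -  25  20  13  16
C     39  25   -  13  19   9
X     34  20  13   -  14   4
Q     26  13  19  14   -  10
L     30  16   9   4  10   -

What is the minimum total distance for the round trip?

Minimum total distance: 111.

H→G→C→X→Q→L→H: 35+25+13+14+10+30 = 127
H→G→C→X→L→Q→H: 35+25+13+4+10+26 = 113
H→G→C→Q→X→L→H: 35+25+19+14+4+30 = 127
H→G→C→Q→L→X→H: 35+25+19+10+4+34 = 127
H→G→C→L→X→Q→H: 35+25+9+4+14+26 = 113
H→G→C→L→Q→X→H: 35+25+9+10+14+34 = 127
H→G→X→C→Q→L→H: 35+20+13+19+10+30 = 127
H→G→X→C→L→Q→H: 35+20+13+9+10+26 = 113
H→G→X→Q→C→L→H: 35+20+14+19+9+30 = 127
H→G→X→Q→L→C→H: 35+20+14+10+9+39 = 127
H→G→X→L→C→Q→H: 35+20+4+9+19+26 = 113
H→G→X→L→Q→C→H: 35+20+4+10+19+39 = 127
H→G→Q→C→X→L→H: 35+13+19+13+4+30 = 114
H→G→Q→C→L→X→H: 35+13+19+9+4+34 = 114
… (46 more)
H→C→X→L→G→Q→H: 39+13+4+16+13+26 = 111  ← best
The minimum is 111.
One optimal route: H → C → X → L → G → Q → H (or its reverse).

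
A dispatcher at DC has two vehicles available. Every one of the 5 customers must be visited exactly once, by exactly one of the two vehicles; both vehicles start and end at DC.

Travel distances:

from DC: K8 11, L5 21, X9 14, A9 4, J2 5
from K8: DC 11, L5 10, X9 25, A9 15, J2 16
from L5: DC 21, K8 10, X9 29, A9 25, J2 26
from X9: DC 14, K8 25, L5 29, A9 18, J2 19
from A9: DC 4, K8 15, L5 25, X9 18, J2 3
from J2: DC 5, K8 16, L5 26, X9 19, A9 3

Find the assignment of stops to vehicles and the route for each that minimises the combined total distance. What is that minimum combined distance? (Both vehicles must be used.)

Minimum combined distance: 76.

Try each way of splitting the stops between the two vehicles (each non-empty) and, for each split, find the best tour for each vehicle:
  {K8} + {L5, X9, A9, J2}: 22 + 76 = 98
  {L5} + {K8, X9, A9, J2}: 42 + 62 = 104
  {K8, L5} + {X9, A9, J2}: 42 + 40 = 82
  {X9} + {K8, L5, A9, J2}: 28 + 54 = 82
  {K8, X9} + {L5, A9, J2}: 50 + 54 = 104
  {L5, X9} + {K8, A9, J2}: 64 + 34 = 98
  … (15 splits in total)
  {K8, L5, X9} + {A9, J2}: 64 + 12 = 76  ← best
Best: vehicle 1 DC → K8 → L5 → X9 → DC = 64; vehicle 2 DC → A9 → J2 → DC = 12; combined 76.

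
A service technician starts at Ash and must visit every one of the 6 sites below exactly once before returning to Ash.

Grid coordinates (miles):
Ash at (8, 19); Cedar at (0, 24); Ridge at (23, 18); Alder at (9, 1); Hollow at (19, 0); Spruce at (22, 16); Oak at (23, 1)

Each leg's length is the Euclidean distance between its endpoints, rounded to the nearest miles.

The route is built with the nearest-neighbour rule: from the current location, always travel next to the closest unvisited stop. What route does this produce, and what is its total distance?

Nearest-neighbour total = 83 miles; route Ash → Cedar → Spruce → Ridge → Oak → Hollow → Alder → Ash.

At Ash the remaining stops are Cedar 9, Spruce 14, Ridge 15, Alder 18, Hollow 22, Oak 23; go to Cedar.
At Cedar the remaining stops are Spruce 23, Ridge 24, Alder 25, Hollow 31, Oak 33; go to Spruce.
At Spruce the remaining stops are Ridge 2, Oak 15, Hollow 16, Alder 20; go to Ridge.
At Ridge the remaining stops are Oak 17, Hollow 18, Alder 22; go to Oak.
At Oak the remaining stops are Hollow 4, Alder 14; go to Hollow.
At Hollow the remaining stops are Alder 10; go to Alder.
Return Alder→Ash: 18.
Total = 9 + 23 + 2 + 17 + 4 + 10 + 18 = 83.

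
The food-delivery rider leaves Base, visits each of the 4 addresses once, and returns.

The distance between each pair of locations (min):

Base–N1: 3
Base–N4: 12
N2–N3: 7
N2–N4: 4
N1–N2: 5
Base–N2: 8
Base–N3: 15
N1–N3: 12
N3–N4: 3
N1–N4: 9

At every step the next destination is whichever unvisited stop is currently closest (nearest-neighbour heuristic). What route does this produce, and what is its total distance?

Base → [N1:3 / N2:8 / N4:12 / N3:15] → N1 (3)
N1 → [N2:5 / N4:9 / N3:12] → N2 (5)
N2 → [N4:4 / N3:7] → N4 (4)
N4 → [N3:3] → N3 (3)
Return N3→Base: 15.
Total = 3 + 5 + 4 + 3 + 15 = 30.

Nearest-neighbour total = 30 min; route Base → N1 → N2 → N4 → N3 → Base.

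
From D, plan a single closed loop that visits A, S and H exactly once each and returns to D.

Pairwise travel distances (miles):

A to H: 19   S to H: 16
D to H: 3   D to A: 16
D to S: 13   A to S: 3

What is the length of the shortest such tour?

Shortest round trip = 38 miles.

There are 3 distinct closed tours to check (reversals are equivalent).
D - A - S - H - D: 16+3+16+3 = 38
D - A - H - S - D: 16+19+16+13 = 64
D - S - A - H - D: 13+3+19+3 = 38
The minimum is 38.
One optimal route: D → A → S → H → D (or its reverse).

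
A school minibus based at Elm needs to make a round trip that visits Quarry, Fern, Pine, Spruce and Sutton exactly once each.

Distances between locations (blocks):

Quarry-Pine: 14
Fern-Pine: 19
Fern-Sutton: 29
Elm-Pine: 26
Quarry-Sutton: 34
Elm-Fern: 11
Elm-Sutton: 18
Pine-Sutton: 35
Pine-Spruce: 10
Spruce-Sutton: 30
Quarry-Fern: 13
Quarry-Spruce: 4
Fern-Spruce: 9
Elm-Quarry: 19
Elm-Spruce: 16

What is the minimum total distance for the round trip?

Minimum total distance: 91 blocks.

Elm → Quarry → Fern → Pine → Spruce → Sutton → Elm: 19+13+19+10+30+18 = 109
Elm → Quarry → Fern → Pine → Sutton → Spruce → Elm: 19+13+19+35+30+16 = 132
Elm → Quarry → Fern → Spruce → Pine → Sutton → Elm: 19+13+9+10+35+18 = 104
Elm → Quarry → Fern → Spruce → Sutton → Pine → Elm: 19+13+9+30+35+26 = 132
Elm → Quarry → Fern → Sutton → Pine → Spruce → Elm: 19+13+29+35+10+16 = 122
Elm → Quarry → Fern → Sutton → Spruce → Pine → Elm: 19+13+29+30+10+26 = 127
Elm → Quarry → Pine → Fern → Spruce → Sutton → Elm: 19+14+19+9+30+18 = 109
Elm → Quarry → Pine → Fern → Sutton → Spruce → Elm: 19+14+19+29+30+16 = 127
Elm → Quarry → Pine → Spruce → Fern → Sutton → Elm: 19+14+10+9+29+18 = 99
Elm → Quarry → Pine → Spruce → Sutton → Fern → Elm: 19+14+10+30+29+11 = 113
Elm → Quarry → Pine → Sutton → Fern → Spruce → Elm: 19+14+35+29+9+16 = 122
Elm → Quarry → Pine → Sutton → Spruce → Fern → Elm: 19+14+35+30+9+11 = 118
Elm → Quarry → Spruce → Fern → Pine → Sutton → Elm: 19+4+9+19+35+18 = 104
Elm → Quarry → Spruce → Fern → Sutton → Pine → Elm: 19+4+9+29+35+26 = 122
… (46 more)
Elm → Fern → Quarry → Spruce → Pine → Sutton → Elm: 11+13+4+10+35+18 = 91  ← best
The minimum is 91.
One optimal route: Elm → Fern → Quarry → Spruce → Pine → Sutton → Elm (or its reverse).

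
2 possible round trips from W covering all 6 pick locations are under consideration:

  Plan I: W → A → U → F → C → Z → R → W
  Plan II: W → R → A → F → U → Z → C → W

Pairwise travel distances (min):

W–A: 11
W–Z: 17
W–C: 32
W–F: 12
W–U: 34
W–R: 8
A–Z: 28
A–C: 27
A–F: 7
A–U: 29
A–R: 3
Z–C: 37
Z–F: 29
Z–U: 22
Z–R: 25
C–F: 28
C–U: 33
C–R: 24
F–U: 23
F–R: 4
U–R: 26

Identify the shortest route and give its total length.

Plan I: 11 + 29 + 23 + 28 + 37 + 25 + 8 = 161
Plan II: 8 + 3 + 7 + 23 + 22 + 37 + 32 = 132

Shortest is Plan II, total 132 min.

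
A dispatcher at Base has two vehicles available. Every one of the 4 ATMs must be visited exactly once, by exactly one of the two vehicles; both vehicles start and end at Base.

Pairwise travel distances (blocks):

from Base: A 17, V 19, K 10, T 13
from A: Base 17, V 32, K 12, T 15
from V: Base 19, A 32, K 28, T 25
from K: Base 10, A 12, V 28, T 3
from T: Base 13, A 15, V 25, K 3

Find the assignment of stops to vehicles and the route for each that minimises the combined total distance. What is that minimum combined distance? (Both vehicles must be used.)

Minimum combined distance: 83 blocks.

There are 2^3 − 1 = 7 ways to divide the 4 stops into two non-empty groups. For each, the best each vehicle can do is its own shortest tour through its group:
  {A} + {V, K, T}: 34 + 57 = 91
  {V} + {A, K, T}: 38 + 45 = 83
  {A, V} + {K, T}: 68 + 26 = 94
  {K} + {A, V, T}: 20 + 76 = 96
  {A, K} + {V, T}: 39 + 57 = 96
  {V, K} + {A, T}: 57 + 45 = 102
  … (7 splits in total)
Best: vehicle 1 Base → V → Base = 38; vehicle 2 Base → A → K → T → Base = 45; combined 83.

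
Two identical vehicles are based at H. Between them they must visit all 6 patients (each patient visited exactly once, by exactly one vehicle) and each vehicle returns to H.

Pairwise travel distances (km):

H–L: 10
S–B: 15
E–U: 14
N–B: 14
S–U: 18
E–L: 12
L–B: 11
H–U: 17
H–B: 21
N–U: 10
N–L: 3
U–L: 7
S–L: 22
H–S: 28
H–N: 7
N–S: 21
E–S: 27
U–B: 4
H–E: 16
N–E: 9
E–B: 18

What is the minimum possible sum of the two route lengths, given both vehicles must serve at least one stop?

93 km — the smallest possible combined total.

Check every non-empty split of the stops between the two vehicles; for each half take its own optimal tour:
  {N} + {E, S, U, L, B}: 14 + 79 = 93
  {E} + {N, S, U, L, B}: 32 + 64 = 96
  {N, E} + {S, U, L, B}: 32 + 64 = 96
  {S} + {N, E, U, L, B}: 56 + 55 = 111
  {N, S} + {E, U, L, B}: 56 + 55 = 111
  {E, S} + {N, U, L, B}: 71 + 42 = 113
  … (31 splits in total)
Best: vehicle 1 H → N → H = 14; vehicle 2 H → E → S → B → U → L → H = 79; combined 93.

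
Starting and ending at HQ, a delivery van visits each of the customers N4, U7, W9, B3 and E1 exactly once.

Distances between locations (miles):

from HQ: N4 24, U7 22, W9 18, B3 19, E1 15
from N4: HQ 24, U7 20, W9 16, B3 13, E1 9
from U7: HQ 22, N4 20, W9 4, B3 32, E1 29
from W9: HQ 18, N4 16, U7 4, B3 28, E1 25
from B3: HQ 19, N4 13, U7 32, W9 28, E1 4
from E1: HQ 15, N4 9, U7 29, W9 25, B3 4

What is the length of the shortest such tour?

Minimum total distance: 74 miles.

With 5 stops there are 5!/2 = 60 distinct round trips (a route and its reverse cost the same).
HQ → N4 → U7 → W9 → B3 → E1 → HQ: 24+20+4+28+4+15 = 95
HQ → N4 → U7 → W9 → E1 → B3 → HQ: 24+20+4+25+4+19 = 96
HQ → N4 → U7 → B3 → W9 → E1 → HQ: 24+20+32+28+25+15 = 144
HQ → N4 → U7 → B3 → E1 → W9 → HQ: 24+20+32+4+25+18 = 123
HQ → N4 → U7 → E1 → W9 → B3 → HQ: 24+20+29+25+28+19 = 145
HQ → N4 → U7 → E1 → B3 → W9 → HQ: 24+20+29+4+28+18 = 123
HQ → N4 → W9 → U7 → B3 → E1 → HQ: 24+16+4+32+4+15 = 95
HQ → N4 → W9 → U7 → E1 → B3 → HQ: 24+16+4+29+4+19 = 96
HQ → N4 → W9 → B3 → U7 → E1 → HQ: 24+16+28+32+29+15 = 144
HQ → N4 → W9 → B3 → E1 → U7 → HQ: 24+16+28+4+29+22 = 123
HQ → N4 → W9 → E1 → U7 → B3 → HQ: 24+16+25+29+32+19 = 145
HQ → N4 → W9 → E1 → B3 → U7 → HQ: 24+16+25+4+32+22 = 123
HQ → N4 → B3 → U7 → W9 → E1 → HQ: 24+13+32+4+25+15 = 113
HQ → N4 → B3 → U7 → E1 → W9 → HQ: 24+13+32+29+25+18 = 141
… (46 more)
HQ → U7 → W9 → N4 → B3 → E1 → HQ: 22+4+16+13+4+15 = 74  ← best
The minimum is 74.
One optimal route: HQ → U7 → W9 → N4 → B3 → E1 → HQ (or its reverse).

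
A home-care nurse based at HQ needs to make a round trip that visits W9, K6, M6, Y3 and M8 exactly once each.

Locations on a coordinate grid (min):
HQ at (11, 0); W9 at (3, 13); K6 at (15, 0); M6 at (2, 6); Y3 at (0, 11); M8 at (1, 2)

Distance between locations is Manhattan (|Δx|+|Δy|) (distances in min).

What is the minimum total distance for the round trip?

There are 60 distinct closed tours to check (reversals are equivalent).
HQ→W9→K6→M6→Y3→M8→HQ: 21+25+19+7+10+12 = 94
HQ→W9→K6→M6→M8→Y3→HQ: 21+25+19+5+10+22 = 102
HQ→W9→K6→Y3→M6→M8→HQ: 21+25+26+7+5+12 = 96
HQ→W9→K6→Y3→M8→M6→HQ: 21+25+26+10+5+15 = 102
HQ→W9→K6→M8→M6→Y3→HQ: 21+25+16+5+7+22 = 96
HQ→W9→K6→M8→Y3→M6→HQ: 21+25+16+10+7+15 = 94
HQ→W9→M6→K6→Y3→M8→HQ: 21+8+19+26+10+12 = 96
HQ→W9→M6→K6→M8→Y3→HQ: 21+8+19+16+10+22 = 96
HQ→W9→M6→Y3→K6→M8→HQ: 21+8+7+26+16+12 = 90
HQ→W9→M6→Y3→M8→K6→HQ: 21+8+7+10+16+4 = 66
HQ→W9→M6→M8→K6→Y3→HQ: 21+8+5+16+26+22 = 98
HQ→W9→M6→M8→Y3→K6→HQ: 21+8+5+10+26+4 = 74
HQ→W9→Y3→K6→M6→M8→HQ: 21+5+26+19+5+12 = 88
HQ→W9→Y3→K6→M8→M6→HQ: 21+5+26+16+5+15 = 88
… (46 more)
HQ→W9→Y3→M6→M8→K6→HQ: 21+5+7+5+16+4 = 58  ← best
The minimum is 58.
One optimal route: HQ → W9 → Y3 → M6 → M8 → K6 → HQ (or its reverse).

58 min — the shortest possible round trip.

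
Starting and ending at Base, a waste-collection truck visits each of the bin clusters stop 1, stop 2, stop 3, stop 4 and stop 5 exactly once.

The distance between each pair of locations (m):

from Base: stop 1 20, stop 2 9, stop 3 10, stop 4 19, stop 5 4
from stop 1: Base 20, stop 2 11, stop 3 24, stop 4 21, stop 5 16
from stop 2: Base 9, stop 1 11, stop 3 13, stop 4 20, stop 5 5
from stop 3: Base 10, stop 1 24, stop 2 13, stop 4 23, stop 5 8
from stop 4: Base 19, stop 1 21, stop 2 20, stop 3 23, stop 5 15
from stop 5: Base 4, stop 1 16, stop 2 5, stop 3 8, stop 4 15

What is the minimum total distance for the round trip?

With 5 stops there are 5!/2 = 60 distinct round trips (a route and its reverse cost the same).
Base-stop 1-stop 2-stop 3-stop 4-stop 5-Base: 20+11+13+23+15+4 = 86
Base-stop 1-stop 2-stop 3-stop 5-stop 4-Base: 20+11+13+8+15+19 = 86
Base-stop 1-stop 2-stop 4-stop 3-stop 5-Base: 20+11+20+23+8+4 = 86
Base-stop 1-stop 2-stop 4-stop 5-stop 3-Base: 20+11+20+15+8+10 = 84
Base-stop 1-stop 2-stop 5-stop 3-stop 4-Base: 20+11+5+8+23+19 = 86
Base-stop 1-stop 2-stop 5-stop 4-stop 3-Base: 20+11+5+15+23+10 = 84
Base-stop 1-stop 3-stop 2-stop 4-stop 5-Base: 20+24+13+20+15+4 = 96
Base-stop 1-stop 3-stop 2-stop 5-stop 4-Base: 20+24+13+5+15+19 = 96
Base-stop 1-stop 3-stop 4-stop 2-stop 5-Base: 20+24+23+20+5+4 = 96
Base-stop 1-stop 3-stop 4-stop 5-stop 2-Base: 20+24+23+15+5+9 = 96
Base-stop 1-stop 3-stop 5-stop 2-stop 4-Base: 20+24+8+5+20+19 = 96
Base-stop 1-stop 3-stop 5-stop 4-stop 2-Base: 20+24+8+15+20+9 = 96
Base-stop 1-stop 4-stop 2-stop 3-stop 5-Base: 20+21+20+13+8+4 = 86
Base-stop 1-stop 4-stop 2-stop 5-stop 3-Base: 20+21+20+5+8+10 = 84
… (46 more)
Base-stop 2-stop 1-stop 4-stop 5-stop 3-Base: 9+11+21+15+8+10 = 74  ← best
The minimum is 74.
One optimal route: Base → stop 2 → stop 1 → stop 4 → stop 5 → stop 3 → Base (or its reverse).

Shortest round trip = 74 m.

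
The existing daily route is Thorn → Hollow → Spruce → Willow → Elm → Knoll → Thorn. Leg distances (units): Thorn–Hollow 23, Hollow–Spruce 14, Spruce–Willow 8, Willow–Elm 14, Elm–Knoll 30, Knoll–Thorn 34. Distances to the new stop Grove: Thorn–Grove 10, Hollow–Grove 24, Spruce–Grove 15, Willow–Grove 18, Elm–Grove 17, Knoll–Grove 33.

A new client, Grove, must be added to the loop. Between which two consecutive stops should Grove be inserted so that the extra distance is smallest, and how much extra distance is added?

Minimum extra distance: 9, inserting Grove between Knoll and Thorn.

Insertion cost between consecutive stops i–j is d(i,Grove) + d(Grove,j) − d(i,j):
  between Thorn and Hollow: 10 + 24 − 23 = 11
  between Hollow and Spruce: 24 + 15 − 14 = 25
  between Spruce and Willow: 15 + 18 − 8 = 25
  between Willow and Elm: 18 + 17 − 14 = 21
  between Elm and Knoll: 17 + 33 − 30 = 20
  between Knoll and Thorn: 33 + 10 − 34 = 9
Cheapest insertion is between Knoll and Thorn, adding 9.
New total = 123 + 9 = 132.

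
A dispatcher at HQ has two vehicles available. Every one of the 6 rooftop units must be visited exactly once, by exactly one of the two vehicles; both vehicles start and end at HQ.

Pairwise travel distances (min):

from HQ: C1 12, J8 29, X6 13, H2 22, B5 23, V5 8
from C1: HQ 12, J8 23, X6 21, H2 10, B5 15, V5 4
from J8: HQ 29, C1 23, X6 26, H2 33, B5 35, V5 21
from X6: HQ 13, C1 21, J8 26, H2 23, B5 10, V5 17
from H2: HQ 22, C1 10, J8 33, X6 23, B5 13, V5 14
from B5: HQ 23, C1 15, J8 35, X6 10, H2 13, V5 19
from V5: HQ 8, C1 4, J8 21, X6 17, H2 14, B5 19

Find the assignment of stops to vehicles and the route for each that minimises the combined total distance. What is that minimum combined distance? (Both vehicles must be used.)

Minimum combined distance: 114 min.

Try each way of splitting the stops between the two vehicles (each non-empty) and, for each split, find the best tour for each vehicle:
  {C1} + {J8, X6, H2, B5, V5}: 24 + 98 = 122
  {J8} + {C1, X6, H2, B5, V5}: 58 + 58 = 116
  {C1, J8} + {X6, H2, B5, V5}: 64 + 58 = 122
  {X6} + {C1, J8, H2, B5, V5}: 26 + 98 = 124
  {C1, X6} + {J8, H2, B5, V5}: 46 + 98 = 144
  {J8, X6} + {C1, H2, B5, V5}: 68 + 58 = 126
  … (31 splits in total)
  {C1, J8, X6, H2, B5} + {V5}: 98 + 16 = 114  ← best
Best: vehicle 1 HQ → J8 → C1 → H2 → B5 → X6 → HQ = 98; vehicle 2 HQ → V5 → HQ = 16; combined 114.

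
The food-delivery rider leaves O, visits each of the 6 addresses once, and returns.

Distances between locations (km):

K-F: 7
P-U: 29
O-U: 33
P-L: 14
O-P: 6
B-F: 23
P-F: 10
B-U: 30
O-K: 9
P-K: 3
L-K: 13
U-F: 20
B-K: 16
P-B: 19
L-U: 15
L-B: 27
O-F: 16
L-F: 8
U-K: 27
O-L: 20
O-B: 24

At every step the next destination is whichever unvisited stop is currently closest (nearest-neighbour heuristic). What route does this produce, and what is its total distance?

Nearest-neighbour total = 93 km; route O → P → K → F → L → U → B → O.

At O the remaining stops are P 6, K 9, F 16, L 20, B 24, U 33; go to P.
At P the remaining stops are K 3, F 10, L 14, B 19, U 29; go to K.
At K the remaining stops are F 7, L 13, B 16, U 27; go to F.
At F the remaining stops are L 8, U 20, B 23; go to L.
At L the remaining stops are U 15, B 27; go to U.
At U the remaining stops are B 30; go to B.
Return B→O: 24.
Total = 6 + 3 + 7 + 8 + 15 + 30 + 24 = 93.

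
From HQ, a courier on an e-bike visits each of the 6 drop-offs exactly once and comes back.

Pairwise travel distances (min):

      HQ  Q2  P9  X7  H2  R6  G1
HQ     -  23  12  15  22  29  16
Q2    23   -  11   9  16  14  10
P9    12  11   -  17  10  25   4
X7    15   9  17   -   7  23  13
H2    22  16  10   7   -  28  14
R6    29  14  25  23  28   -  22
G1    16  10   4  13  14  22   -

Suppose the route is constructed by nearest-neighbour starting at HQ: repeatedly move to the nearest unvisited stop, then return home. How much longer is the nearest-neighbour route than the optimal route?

The nearest-neighbour route is 10 min longer than optimal.

HQ: P9=12, X7=15, G1=16, H2=22, Q2=23, R6=29 ⇒ P9
P9: G1=4, H2=10, Q2=11, X7=17, R6=25 ⇒ G1
G1: Q2=10, X7=13, H2=14, R6=22 ⇒ Q2
Q2: X7=9, R6=14, H2=16 ⇒ X7
X7: H2=7, R6=23 ⇒ H2
H2: R6=28 ⇒ R6
NN route HQ → P9 → G1 → Q2 → X7 → H2 → R6 → HQ costs 99.
Optimal: HQ → P9 → G1 → H2 → X7 → Q2 → R6 → HQ costs 89 (by enumerating all 360 distinct tours).
Excess = 99 − 89 = 10.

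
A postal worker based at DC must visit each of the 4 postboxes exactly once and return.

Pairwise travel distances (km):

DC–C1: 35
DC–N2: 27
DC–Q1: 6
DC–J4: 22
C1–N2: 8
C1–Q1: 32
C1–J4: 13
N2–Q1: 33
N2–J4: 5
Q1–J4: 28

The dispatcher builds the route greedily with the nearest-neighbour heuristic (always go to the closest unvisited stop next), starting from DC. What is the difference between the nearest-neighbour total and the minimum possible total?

From DC: Q1=6, J4=22, N2=27, C1=35 → choose Q1 (6).
From Q1: J4=28, C1=32, N2=33 → choose J4 (28).
From J4: N2=5, C1=13 → choose N2 (5).
From N2: C1=8 → choose C1 (8).
NN route DC → Q1 → J4 → N2 → C1 → DC costs 82.
Optimal: DC → Q1 → C1 → N2 → J4 → DC costs 73 (by enumerating all 12 distinct tours).
Excess = 82 − 73 = 9.

The nearest-neighbour route is 9 km longer than optimal.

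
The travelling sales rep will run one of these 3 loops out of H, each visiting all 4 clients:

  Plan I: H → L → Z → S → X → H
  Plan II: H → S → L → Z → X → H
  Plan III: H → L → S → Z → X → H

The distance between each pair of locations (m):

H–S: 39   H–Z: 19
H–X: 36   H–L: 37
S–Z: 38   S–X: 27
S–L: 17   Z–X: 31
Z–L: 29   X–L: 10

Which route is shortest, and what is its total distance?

152 m — Plan II is the shortest.

Plan I: 37 + 29 + 38 + 27 + 36 = 167
Plan II: 39 + 17 + 29 + 31 + 36 = 152
Plan III: 37 + 17 + 38 + 31 + 36 = 159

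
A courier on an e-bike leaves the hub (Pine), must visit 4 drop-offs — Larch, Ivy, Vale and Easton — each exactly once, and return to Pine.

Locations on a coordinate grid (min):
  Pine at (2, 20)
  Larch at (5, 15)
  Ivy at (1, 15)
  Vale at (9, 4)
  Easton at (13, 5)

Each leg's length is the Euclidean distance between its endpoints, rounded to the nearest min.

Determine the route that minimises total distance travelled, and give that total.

There are 12 distinct closed tours to check (reversals are equivalent).
Pine - Larch - Ivy - Vale - Easton - Pine: 6+4+14+4+19 = 47
Pine - Larch - Ivy - Easton - Vale - Pine: 6+4+16+4+17 = 47
Pine - Larch - Vale - Ivy - Easton - Pine: 6+12+14+16+19 = 67
Pine - Larch - Vale - Easton - Ivy - Pine: 6+12+4+16+5 = 43
Pine - Larch - Easton - Ivy - Vale - Pine: 6+13+16+14+17 = 66
Pine - Larch - Easton - Vale - Ivy - Pine: 6+13+4+14+5 = 42
Pine - Ivy - Larch - Vale - Easton - Pine: 5+4+12+4+19 = 44
Pine - Ivy - Larch - Easton - Vale - Pine: 5+4+13+4+17 = 43
Pine - Ivy - Vale - Larch - Easton - Pine: 5+14+12+13+19 = 63
Pine - Ivy - Easton - Larch - Vale - Pine: 5+16+13+12+17 = 63
Pine - Vale - Larch - Ivy - Easton - Pine: 17+12+4+16+19 = 68
Pine - Vale - Ivy - Larch - Easton - Pine: 17+14+4+13+19 = 67
The minimum is 42.
One optimal route: Pine → Larch → Easton → Vale → Ivy → Pine (or its reverse).

Minimum total distance: 42 min.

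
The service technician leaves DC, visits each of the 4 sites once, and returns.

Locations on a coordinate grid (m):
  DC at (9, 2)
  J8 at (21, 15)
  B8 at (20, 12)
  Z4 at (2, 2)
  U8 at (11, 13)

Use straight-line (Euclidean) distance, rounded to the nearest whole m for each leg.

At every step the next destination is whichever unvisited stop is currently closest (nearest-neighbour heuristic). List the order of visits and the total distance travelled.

51 m along DC → Z4 → U8 → B8 → J8 → DC.

At DC the remaining stops are Z4 7, U8 11, B8 15, J8 18; go to Z4.
At Z4 the remaining stops are U8 14, B8 21, J8 23; go to U8.
At U8 the remaining stops are B8 9, J8 10; go to B8.
At B8 the remaining stops are J8 3; go to J8.
Return J8→DC: 18.
Total = 7 + 14 + 9 + 3 + 18 = 51.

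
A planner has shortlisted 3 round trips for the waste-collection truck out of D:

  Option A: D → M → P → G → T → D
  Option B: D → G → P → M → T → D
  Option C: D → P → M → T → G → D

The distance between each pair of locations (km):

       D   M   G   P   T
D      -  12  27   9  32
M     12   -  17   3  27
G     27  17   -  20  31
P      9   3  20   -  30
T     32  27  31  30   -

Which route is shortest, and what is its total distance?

Option A: 12 + 3 + 20 + 31 + 32 = 98
Option B: 27 + 20 + 3 + 27 + 32 = 109
Option C: 9 + 3 + 27 + 31 + 27 = 97

Shortest is Option C, total 97 km.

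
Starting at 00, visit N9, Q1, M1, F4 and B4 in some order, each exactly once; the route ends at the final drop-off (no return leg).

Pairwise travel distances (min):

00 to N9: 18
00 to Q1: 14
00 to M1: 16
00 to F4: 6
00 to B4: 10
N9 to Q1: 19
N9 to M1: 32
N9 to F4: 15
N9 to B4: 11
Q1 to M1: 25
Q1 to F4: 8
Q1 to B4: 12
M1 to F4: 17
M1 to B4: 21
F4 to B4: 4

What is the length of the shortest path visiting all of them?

Shortest open route: 64 min.

There are 5! = 120 possible orderings.
00 - N9 - Q1 - M1 - F4 - B4: 18+19+25+17+4 = 83
00 - N9 - Q1 - M1 - B4 - F4: 18+19+25+21+4 = 87
00 - N9 - Q1 - F4 - M1 - B4: 18+19+8+17+21 = 83
00 - N9 - Q1 - F4 - B4 - M1: 18+19+8+4+21 = 70
00 - N9 - Q1 - B4 - M1 - F4: 18+19+12+21+17 = 87
00 - N9 - Q1 - B4 - F4 - M1: 18+19+12+4+17 = 70
00 - N9 - M1 - Q1 - F4 - B4: 18+32+25+8+4 = 87
00 - N9 - M1 - Q1 - B4 - F4: 18+32+25+12+4 = 91
00 - N9 - M1 - F4 - Q1 - B4: 18+32+17+8+12 = 87
00 - N9 - M1 - F4 - B4 - Q1: 18+32+17+4+12 = 83
00 - N9 - M1 - B4 - Q1 - F4: 18+32+21+12+8 = 91
00 - N9 - M1 - B4 - F4 - Q1: 18+32+21+4+8 = 83
00 - N9 - F4 - Q1 - M1 - B4: 18+15+8+25+21 = 87
00 - N9 - F4 - Q1 - B4 - M1: 18+15+8+12+21 = 74
… (106 more)
00 - M1 - Q1 - F4 - B4 - N9: 16+25+8+4+11 = 64  ← best
The minimum is 64.
One shortest path: 00 → M1 → Q1 → F4 → B4 → N9.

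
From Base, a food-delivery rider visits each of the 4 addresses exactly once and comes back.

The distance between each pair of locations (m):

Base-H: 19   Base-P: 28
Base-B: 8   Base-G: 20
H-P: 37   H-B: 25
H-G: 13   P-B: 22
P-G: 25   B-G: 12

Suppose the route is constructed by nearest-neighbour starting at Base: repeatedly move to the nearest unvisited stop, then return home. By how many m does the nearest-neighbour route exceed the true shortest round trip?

Base: B=8, H=19, G=20, P=28 ⇒ B
B: G=12, P=22, H=25 ⇒ G
G: H=13, P=25 ⇒ H
H: P=37 ⇒ P
NN route Base → B → G → H → P → Base costs 98.
Optimal: Base → H → G → P → B → Base costs 87 (by enumerating all 12 distinct tours).
Excess = 98 − 87 = 11.

The nearest-neighbour route is 11 m longer than optimal.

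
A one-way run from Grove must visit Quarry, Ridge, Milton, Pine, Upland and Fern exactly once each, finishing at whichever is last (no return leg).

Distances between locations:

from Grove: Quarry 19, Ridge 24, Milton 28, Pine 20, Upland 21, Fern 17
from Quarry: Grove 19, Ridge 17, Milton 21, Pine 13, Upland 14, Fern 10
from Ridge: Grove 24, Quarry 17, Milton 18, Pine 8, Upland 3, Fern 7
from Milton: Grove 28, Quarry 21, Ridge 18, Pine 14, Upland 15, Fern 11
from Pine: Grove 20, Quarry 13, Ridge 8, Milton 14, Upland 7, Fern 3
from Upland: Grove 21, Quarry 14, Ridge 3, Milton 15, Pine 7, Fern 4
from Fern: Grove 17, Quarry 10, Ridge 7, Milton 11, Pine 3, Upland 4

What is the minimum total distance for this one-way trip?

58 — the minimum one-way total.

There are 6! = 720 possible orderings.
Grove → Quarry → Ridge → Milton → Pine → Upland → Fern: 19+17+18+14+7+4 = 79
Grove → Quarry → Ridge → Milton → Pine → Fern → Upland: 19+17+18+14+3+4 = 75
Grove → Quarry → Ridge → Milton → Upland → Pine → Fern: 19+17+18+15+7+3 = 79
Grove → Quarry → Ridge → Milton → Upland → Fern → Pine: 19+17+18+15+4+3 = 76
Grove → Quarry → Ridge → Milton → Fern → Pine → Upland: 19+17+18+11+3+7 = 75
Grove → Quarry → Ridge → Milton → Fern → Upland → Pine: 19+17+18+11+4+7 = 76
Grove → Quarry → Ridge → Pine → Milton → Upland → Fern: 19+17+8+14+15+4 = 77
Grove → Quarry → Ridge → Pine → Milton → Fern → Upland: 19+17+8+14+11+4 = 73
… (712 more)
Grove → Quarry → Pine → Ridge → Upland → Fern → Milton: 19+13+8+3+4+11 = 58  ← best
The minimum is 58.
One shortest path: Grove → Quarry → Pine → Ridge → Upland → Fern → Milton.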